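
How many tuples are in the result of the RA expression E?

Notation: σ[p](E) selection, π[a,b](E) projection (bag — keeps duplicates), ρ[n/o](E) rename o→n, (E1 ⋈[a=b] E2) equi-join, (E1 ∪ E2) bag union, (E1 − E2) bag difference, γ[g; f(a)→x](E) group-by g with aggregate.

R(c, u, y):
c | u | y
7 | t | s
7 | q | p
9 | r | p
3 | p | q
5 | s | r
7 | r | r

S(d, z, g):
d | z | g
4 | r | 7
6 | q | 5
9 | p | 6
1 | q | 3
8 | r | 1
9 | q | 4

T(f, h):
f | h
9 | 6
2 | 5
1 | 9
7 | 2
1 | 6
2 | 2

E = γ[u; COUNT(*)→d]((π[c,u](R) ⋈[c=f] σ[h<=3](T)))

Row counts bottom-up:
  R → 6
  π[c,u](R) → 6
  T → 6
  σ[h<=3](T) → 2
  (π[c,u](R) ⋈[c=f] σ[h<=3](T)) → 3
  γ[u; COUNT(*)→d]((π[c,u](R) ⋈[c=f] σ[h<=3](T))) → 3

|E| = 3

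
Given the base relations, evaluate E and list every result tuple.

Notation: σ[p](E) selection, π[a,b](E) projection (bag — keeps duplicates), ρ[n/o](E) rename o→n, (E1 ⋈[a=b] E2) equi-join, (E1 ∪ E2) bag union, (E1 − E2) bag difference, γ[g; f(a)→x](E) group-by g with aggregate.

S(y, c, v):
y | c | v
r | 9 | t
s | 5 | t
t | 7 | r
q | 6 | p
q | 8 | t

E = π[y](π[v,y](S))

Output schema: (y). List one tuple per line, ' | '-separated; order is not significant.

Row counts bottom-up:
  S → 5
  π[v,y](S) → 5
  π[y](π[v,y](S)) → 5

== RESULT ==
y
q
q
r
s
t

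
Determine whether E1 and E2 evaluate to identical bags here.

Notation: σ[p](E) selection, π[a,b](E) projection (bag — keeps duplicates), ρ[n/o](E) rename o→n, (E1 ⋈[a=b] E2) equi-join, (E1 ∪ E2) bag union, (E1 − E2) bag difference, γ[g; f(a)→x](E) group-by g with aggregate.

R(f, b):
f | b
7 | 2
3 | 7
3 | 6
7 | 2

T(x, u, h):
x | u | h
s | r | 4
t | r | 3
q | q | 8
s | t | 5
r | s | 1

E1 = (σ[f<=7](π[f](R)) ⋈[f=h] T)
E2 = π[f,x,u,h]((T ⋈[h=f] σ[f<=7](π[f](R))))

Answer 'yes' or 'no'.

E1 row counts bottom-up:
  R → 4
  π[f](R) → 4
  σ[f<=7](π[f](R)) → 4
  T → 5
  (σ[f<=7](π[f](R)) ⋈[f=h] T) → 2
E2 row counts bottom-up:
  T → 5
  R → 4
  π[f](R) → 4
  σ[f<=7](π[f](R)) → 4
  (T ⋈[h=f] σ[f<=7](π[f](R))) → 2
  π[f,x,u,h]((T ⋈[h=f] σ[f<=7](π[f](R)))) → 2

E1 and E2 produce the same multiset:
f | x | u | h
3 | t | r | 3
3 | t | r | 3

yes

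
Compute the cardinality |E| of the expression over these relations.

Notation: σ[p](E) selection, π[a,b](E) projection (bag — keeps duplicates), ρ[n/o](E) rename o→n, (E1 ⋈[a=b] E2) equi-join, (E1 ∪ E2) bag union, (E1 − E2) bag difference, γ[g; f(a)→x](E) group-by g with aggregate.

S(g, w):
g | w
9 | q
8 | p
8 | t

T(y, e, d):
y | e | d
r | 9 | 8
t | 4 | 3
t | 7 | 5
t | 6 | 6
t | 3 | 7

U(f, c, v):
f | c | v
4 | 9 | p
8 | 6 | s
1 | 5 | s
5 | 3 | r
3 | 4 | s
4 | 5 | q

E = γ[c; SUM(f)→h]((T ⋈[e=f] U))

Row counts bottom-up:
  T → 5
  U → 6
  (T ⋈[e=f] U) → 3
  γ[c; SUM(f)→h]((T ⋈[e=f] U)) → 3

|E| = 3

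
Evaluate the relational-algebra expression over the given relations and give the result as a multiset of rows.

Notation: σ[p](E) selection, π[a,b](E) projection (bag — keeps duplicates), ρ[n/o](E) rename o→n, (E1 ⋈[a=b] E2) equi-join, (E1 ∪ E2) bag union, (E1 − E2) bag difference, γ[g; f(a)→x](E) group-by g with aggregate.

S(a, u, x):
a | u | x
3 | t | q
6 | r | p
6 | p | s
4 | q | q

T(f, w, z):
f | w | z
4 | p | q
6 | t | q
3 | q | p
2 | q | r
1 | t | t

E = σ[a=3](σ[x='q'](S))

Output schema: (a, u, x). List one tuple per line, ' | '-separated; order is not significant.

Row counts bottom-up:
  S → 4
  σ[x='q'](S) → 2
  σ[a=3](σ[x='q'](S)) → 1

== RESULT ==
a | u | x
3 | t | q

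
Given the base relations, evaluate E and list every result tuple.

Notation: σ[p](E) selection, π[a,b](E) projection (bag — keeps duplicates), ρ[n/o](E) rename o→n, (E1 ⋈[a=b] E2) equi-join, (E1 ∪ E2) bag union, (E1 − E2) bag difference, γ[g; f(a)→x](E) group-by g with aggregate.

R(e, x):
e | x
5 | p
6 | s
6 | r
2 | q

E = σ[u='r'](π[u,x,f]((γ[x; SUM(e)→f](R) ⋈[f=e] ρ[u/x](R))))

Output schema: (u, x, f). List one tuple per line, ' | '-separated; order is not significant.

Row counts bottom-up:
  R → 4
  γ[x; SUM(e)→f](R) → 4
  R → 4
  ρ[u/x](R) → 4
  (γ[x; SUM(e)→f](R) ⋈[f=e] ρ[u/x](R)) → 6
  π[u,x,f]((γ[x; SUM(e)→f](R) ⋈[f=e] ρ[u/x](R))) → 6
  σ[u='r'](π[u,x,f]((γ[x; SUM(e)→f](R) ⋈[f=e] ρ[u/x](R)))) → 2

== RESULT ==
u | x | f
r | r | 6
r | s | 6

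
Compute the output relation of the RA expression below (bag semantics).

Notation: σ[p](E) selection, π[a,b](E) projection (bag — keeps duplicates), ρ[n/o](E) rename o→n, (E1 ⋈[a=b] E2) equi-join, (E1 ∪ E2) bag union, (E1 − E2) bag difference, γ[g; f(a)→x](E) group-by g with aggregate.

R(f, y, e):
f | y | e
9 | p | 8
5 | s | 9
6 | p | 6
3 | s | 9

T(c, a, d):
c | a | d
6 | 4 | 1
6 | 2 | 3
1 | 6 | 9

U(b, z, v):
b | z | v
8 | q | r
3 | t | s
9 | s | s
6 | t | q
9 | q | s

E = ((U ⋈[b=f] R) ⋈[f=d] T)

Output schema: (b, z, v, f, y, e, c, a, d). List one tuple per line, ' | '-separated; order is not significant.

Row counts bottom-up:
  U → 5
  R → 4
  (U ⋈[b=f] R) → 4
  T → 3
  ((U ⋈[b=f] R) ⋈[f=d] T) → 3

== RESULT ==
b | z | v | f | y | e | c | a | d
3 | t | s | 3 | s | 9 | 6 | 2 | 3
9 | q | s | 9 | p | 8 | 1 | 6 | 9
9 | s | s | 9 | p | 8 | 1 | 6 | 9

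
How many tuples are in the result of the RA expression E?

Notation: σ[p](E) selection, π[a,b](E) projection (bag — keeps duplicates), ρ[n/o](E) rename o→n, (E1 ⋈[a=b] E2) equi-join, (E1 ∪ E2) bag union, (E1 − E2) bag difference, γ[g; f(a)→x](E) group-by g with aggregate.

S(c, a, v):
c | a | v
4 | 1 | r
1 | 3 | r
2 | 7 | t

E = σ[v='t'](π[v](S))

Subexpression sizes:
  S → 3
  π[v](S) → 3
  σ[v='t'](π[v](S)) → 1

|E| = 1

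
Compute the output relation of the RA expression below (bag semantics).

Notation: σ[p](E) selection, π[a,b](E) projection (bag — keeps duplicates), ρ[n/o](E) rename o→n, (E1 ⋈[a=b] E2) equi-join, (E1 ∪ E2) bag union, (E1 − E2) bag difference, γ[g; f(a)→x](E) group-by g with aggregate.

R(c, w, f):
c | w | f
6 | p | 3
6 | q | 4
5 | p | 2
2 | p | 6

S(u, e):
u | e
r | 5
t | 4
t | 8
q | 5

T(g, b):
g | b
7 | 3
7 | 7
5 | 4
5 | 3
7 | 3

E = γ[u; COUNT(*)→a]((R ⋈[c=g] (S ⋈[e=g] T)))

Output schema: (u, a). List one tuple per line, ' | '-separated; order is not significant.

Subexpression sizes:
  R → 4
  S → 4
  T → 5
  (S ⋈[e=g] T) → 4
  (R ⋈[c=g] (S ⋈[e=g] T)) → 4
  γ[u; COUNT(*)→a]((R ⋈[c=g] (S ⋈[e=g] T))) → 2

== RESULT ==
u | a
q | 2
r | 2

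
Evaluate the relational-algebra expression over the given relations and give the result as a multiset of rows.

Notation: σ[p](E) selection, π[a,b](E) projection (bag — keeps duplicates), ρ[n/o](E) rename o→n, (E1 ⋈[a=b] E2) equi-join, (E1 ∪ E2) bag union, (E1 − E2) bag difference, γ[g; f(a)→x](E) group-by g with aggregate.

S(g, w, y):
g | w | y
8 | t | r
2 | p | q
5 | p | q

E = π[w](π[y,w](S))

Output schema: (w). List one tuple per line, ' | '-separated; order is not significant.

Per-node cardinality:
  S → 3
  π[y,w](S) → 3
  π[w](π[y,w](S)) → 3

== RESULT ==
w
p
p
t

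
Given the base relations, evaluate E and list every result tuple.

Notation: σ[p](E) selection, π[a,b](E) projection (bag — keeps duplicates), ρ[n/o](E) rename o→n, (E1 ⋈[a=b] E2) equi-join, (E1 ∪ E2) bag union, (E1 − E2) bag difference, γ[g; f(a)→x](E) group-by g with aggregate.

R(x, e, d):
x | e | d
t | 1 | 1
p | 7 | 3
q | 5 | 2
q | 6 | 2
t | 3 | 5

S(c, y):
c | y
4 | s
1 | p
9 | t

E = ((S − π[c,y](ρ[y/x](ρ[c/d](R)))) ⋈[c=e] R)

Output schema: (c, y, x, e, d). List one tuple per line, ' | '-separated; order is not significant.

Stepwise |·|:
  S → 3
  R → 5
  ρ[c/d](R) → 5
  ρ[y/x](ρ[c/d](R)) → 5
  π[c,y](ρ[y/x](ρ[c/d](R))) → 5
  (S − π[c,y](ρ[y/x](ρ[c/d](R)))) → 3
  R → 5
  ((S − π[c,y](ρ[y/x](ρ[c/d](R)))) ⋈[c=e] R) → 1

== RESULT ==
c | y | x | e | d
1 | p | t | 1 | 1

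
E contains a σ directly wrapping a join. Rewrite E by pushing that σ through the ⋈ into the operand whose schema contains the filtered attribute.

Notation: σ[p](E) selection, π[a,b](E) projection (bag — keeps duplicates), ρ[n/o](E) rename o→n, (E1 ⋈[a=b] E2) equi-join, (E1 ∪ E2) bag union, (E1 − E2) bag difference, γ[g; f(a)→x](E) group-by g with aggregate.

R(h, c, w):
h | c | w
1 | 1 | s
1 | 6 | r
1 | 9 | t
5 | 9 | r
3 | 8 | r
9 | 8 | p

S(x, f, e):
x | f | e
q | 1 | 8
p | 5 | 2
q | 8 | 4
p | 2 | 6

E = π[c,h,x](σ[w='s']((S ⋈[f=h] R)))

σ filters on w, owned by the right side.
E' = π[c,h,x]((S ⋈[f=h] σ[w='s'](R)))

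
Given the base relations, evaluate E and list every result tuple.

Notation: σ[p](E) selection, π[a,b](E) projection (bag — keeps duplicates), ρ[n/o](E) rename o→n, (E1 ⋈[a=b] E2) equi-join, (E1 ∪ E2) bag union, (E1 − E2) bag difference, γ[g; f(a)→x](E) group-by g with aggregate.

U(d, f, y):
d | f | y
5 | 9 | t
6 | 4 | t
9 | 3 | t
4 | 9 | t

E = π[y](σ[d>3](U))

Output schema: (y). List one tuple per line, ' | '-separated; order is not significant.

Subexpression sizes:
  U → 4
  σ[d>3](U) → 4
  π[y](σ[d>3](U)) → 4

== RESULT ==
y
t
t
t
t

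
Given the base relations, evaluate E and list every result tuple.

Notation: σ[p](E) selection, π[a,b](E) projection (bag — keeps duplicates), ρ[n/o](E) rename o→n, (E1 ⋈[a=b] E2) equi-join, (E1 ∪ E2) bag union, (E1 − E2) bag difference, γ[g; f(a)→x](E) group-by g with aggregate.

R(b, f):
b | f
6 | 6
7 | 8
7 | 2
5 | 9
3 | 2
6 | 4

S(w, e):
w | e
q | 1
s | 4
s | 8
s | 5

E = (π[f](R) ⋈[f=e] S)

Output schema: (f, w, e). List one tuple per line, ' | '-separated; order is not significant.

Stepwise |·|:
  R → 6
  π[f](R) → 6
  S → 4
  (π[f](R) ⋈[f=e] S) → 2

== RESULT ==
f | w | e
4 | s | 4
8 | s | 8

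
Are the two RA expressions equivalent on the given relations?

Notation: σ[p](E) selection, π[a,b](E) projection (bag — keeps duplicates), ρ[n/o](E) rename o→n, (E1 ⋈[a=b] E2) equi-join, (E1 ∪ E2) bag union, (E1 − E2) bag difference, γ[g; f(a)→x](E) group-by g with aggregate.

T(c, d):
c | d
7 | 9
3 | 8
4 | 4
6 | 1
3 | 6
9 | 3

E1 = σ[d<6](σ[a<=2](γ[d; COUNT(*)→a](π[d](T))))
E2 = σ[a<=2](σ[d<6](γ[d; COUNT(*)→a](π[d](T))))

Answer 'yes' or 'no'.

E1 row counts bottom-up:
  T → 6
  π[d](T) → 6
  γ[d; COUNT(*)→a](π[d](T)) → 6
  σ[a<=2](γ[d; COUNT(*)→a](π[d](T))) → 6
  σ[d<6](σ[a<=2](γ[d; COUNT(*)→a](π[d](T)))) → 3
E2 row counts bottom-up:
  T → 6
  π[d](T) → 6
  γ[d; COUNT(*)→a](π[d](T)) → 6
  σ[d<6](γ[d; COUNT(*)→a](π[d](T))) → 3
  σ[a<=2](σ[d<6](γ[d; COUNT(*)→a](π[d](T)))) → 3

E1 and E2 produce the same multiset:
d | a
1 | 1
3 | 1
4 | 1

yes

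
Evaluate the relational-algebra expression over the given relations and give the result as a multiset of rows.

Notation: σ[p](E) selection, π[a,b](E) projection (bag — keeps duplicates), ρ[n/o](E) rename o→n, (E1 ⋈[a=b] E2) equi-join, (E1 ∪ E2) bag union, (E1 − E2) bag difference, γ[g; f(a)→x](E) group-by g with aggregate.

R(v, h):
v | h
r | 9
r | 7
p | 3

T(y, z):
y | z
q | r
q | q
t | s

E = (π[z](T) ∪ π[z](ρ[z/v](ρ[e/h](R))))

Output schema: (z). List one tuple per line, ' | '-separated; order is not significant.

Row counts bottom-up:
  T → 3
  π[z](T) → 3
  R → 3
  ρ[e/h](R) → 3
  ρ[z/v](ρ[e/h](R)) → 3
  π[z](ρ[z/v](ρ[e/h](R))) → 3
  (π[z](T) ∪ π[z](ρ[z/v](ρ[e/h](R)))) → 6

== RESULT ==
z
p
q
r
r
r
s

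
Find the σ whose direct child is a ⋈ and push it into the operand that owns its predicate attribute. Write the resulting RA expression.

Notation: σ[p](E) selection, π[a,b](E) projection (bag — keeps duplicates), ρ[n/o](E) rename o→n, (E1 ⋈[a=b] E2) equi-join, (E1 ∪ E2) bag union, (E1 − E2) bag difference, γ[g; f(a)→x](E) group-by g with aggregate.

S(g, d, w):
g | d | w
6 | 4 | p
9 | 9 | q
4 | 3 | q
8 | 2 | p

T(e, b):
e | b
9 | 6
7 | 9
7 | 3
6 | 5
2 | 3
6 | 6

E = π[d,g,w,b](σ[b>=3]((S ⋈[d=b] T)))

σ filters on b, owned by the right side.
E' = π[d,g,w,b]((S ⋈[d=b] σ[b>=3](T)))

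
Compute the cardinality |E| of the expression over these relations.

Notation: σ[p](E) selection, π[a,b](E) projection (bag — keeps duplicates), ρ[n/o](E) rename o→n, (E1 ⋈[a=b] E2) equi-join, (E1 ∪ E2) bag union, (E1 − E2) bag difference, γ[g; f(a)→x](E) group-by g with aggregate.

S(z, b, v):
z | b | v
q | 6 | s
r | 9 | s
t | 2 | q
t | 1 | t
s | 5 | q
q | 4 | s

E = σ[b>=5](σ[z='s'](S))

Stepwise |·|:
  S → 6
  σ[z='s'](S) → 1
  σ[b>=5](σ[z='s'](S)) → 1

|E| = 1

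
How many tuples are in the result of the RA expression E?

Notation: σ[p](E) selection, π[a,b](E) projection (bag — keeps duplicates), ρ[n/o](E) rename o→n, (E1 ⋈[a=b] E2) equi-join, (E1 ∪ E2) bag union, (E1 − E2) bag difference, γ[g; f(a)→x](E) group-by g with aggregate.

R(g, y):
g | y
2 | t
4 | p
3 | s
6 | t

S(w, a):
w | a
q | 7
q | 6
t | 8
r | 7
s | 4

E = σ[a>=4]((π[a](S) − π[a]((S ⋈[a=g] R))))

Subexpression sizes:
  S → 5
  π[a](S) → 5
  S → 5
  R → 4
  (S ⋈[a=g] R) → 2
  π[a]((S ⋈[a=g] R)) → 2
  (π[a](S) − π[a]((S ⋈[a=g] R))) → 3
  σ[a>=4]((π[a](S) − π[a]((S ⋈[a=g] R)))) → 3

|E| = 3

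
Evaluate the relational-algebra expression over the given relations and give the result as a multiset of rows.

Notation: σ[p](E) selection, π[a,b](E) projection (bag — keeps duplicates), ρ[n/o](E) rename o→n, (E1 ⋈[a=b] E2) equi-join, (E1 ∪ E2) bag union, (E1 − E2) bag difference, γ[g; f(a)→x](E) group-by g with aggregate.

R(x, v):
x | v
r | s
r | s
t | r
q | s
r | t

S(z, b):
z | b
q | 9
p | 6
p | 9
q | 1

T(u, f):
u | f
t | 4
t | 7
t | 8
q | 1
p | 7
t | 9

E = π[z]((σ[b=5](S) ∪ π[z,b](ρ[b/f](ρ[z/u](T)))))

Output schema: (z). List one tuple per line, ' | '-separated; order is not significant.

Stepwise |·|:
  S → 4
  σ[b=5](S) → 0
  T → 6
  ρ[z/u](T) → 6
  ρ[b/f](ρ[z/u](T)) → 6
  π[z,b](ρ[b/f](ρ[z/u](T))) → 6
  (σ[b=5](S) ∪ π[z,b](ρ[b/f](ρ[z/u](T)))) → 6
  π[z]((σ[b=5](S) ∪ π[z,b](ρ[b/f](ρ[z/u](T))))) → 6

== RESULT ==
z
p
q
t
t
t
t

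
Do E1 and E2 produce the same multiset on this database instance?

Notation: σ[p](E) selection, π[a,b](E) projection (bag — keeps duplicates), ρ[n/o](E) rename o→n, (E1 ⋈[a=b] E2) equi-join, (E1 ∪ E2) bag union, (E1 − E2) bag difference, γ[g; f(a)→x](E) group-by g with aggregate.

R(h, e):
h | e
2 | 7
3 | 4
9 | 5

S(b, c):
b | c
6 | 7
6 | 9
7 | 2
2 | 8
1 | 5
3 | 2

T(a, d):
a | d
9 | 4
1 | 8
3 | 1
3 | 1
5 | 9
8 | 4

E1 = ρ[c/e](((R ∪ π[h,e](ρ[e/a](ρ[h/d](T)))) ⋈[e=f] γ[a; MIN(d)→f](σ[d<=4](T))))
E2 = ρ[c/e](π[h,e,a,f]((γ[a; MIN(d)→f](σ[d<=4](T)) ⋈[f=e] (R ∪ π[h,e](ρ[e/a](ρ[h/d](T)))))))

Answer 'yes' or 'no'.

E1 row counts bottom-up:
  R → 3
  T → 6
  ρ[h/d](T) → 6
  ρ[e/a](ρ[h/d](T)) → 6
  π[h,e](ρ[e/a](ρ[h/d](T))) → 6
  (R ∪ π[h,e](ρ[e/a](ρ[h/d](T)))) → 9
  T → 6
  σ[d<=4](T) → 4
  γ[a; MIN(d)→f](σ[d<=4](T)) → 3
  ((R ∪ π[h,e](ρ[e/a](ρ[h/d](T)))) ⋈[e=f] γ[a; MIN(d)→f](σ[d<=4](T))) → 3
  ρ[c/e](((R ∪ π[h,e](ρ[e/a](ρ[h/d](T)))) ⋈[e=f] γ[a; MIN(d)→f](σ[d<=4](T)))) → 3
E2 row counts bottom-up:
  T → 6
  σ[d<=4](T) → 4
  γ[a; MIN(d)→f](σ[d<=4](T)) → 3
  R → 3
  T → 6
  ρ[h/d](T) → 6
  ρ[e/a](ρ[h/d](T)) → 6
  π[h,e](ρ[e/a](ρ[h/d](T))) → 6
  (R ∪ π[h,e](ρ[e/a](ρ[h/d](T)))) → 9
  (γ[a; MIN(d)→f](σ[d<=4](T)) ⋈[f=e] (R ∪ π[h,e](ρ[e/a](ρ[h/d](T))))) → 3
  π[h,e,a,f]((γ[a; MIN(d)→f](σ[d<=4](T)) ⋈[f=e] (R ∪ π[h,e](ρ[e/a](ρ[h/d](T)))))) → 3
  ρ[c/e](π[h,e,a,f]((γ[a; MIN(d)→f](σ[d<=4](T)) ⋈[f=e] (R ∪ π[h,e](ρ[e/a](ρ[h/d](T))))))) → 3

E1 and E2 produce the same multiset:
h | c | a | f
3 | 4 | 8 | 4
3 | 4 | 9 | 4
8 | 1 | 3 | 1

yes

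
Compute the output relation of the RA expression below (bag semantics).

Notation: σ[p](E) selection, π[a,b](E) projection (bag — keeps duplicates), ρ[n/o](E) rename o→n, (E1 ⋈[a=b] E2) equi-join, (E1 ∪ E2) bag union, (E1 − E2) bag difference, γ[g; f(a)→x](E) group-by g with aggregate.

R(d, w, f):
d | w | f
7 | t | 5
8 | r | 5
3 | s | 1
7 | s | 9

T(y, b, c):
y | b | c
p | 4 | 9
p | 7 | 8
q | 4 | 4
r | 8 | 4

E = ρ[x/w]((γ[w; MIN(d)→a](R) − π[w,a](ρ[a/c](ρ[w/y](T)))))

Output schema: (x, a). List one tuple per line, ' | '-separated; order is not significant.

Subexpression sizes:
  R → 4
  γ[w; MIN(d)→a](R) → 3
  T → 4
  ρ[w/y](T) → 4
  ρ[a/c](ρ[w/y](T)) → 4
  π[w,a](ρ[a/c](ρ[w/y](T))) → 4
  (γ[w; MIN(d)→a](R) − π[w,a](ρ[a/c](ρ[w/y](T)))) → 3
  ρ[x/w]((γ[w; MIN(d)→a](R) − π[w,a](ρ[a/c](ρ[w/y](T))))) → 3

== RESULT ==
x | a
r | 8
s | 3
t | 7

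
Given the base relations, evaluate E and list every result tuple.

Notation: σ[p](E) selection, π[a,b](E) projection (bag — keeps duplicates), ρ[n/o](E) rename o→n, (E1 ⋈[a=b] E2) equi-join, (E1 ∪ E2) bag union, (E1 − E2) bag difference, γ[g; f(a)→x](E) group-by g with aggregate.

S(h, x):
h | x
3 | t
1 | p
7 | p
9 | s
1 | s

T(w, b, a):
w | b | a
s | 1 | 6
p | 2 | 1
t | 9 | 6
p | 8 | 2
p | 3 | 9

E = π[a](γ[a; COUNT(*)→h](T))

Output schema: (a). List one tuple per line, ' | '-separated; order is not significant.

Per-node cardinality:
  T → 5
  γ[a; COUNT(*)→h](T) → 4
  π[a](γ[a; COUNT(*)→h](T)) → 4

== RESULT ==
a
1
2
6
9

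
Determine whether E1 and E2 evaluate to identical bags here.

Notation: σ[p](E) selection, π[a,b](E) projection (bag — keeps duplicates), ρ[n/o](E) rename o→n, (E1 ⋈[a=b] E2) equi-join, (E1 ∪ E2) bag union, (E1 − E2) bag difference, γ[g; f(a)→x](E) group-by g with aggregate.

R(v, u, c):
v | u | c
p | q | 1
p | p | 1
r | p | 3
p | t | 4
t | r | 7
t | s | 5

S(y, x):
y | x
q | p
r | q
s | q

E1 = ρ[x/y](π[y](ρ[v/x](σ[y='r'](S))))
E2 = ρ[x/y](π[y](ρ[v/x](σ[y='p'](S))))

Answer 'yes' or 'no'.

E1 row counts bottom-up:
  S → 3
  σ[y='r'](S) → 1
  ρ[v/x](σ[y='r'](S)) → 1
  π[y](ρ[v/x](σ[y='r'](S))) → 1
  ρ[x/y](π[y](ρ[v/x](σ[y='r'](S)))) → 1
E2 row counts bottom-up:
  S → 3
  σ[y='p'](S) → 0
  ρ[v/x](σ[y='p'](S)) → 0
  π[y](ρ[v/x](σ[y='p'](S))) → 0
  ρ[x/y](π[y](ρ[v/x](σ[y='p'](S)))) → 0

E1 result:
x
r
E2 result:
x
(0 rows)
Witness: ('r',) appears 1× in E1 but 0× in E2.

no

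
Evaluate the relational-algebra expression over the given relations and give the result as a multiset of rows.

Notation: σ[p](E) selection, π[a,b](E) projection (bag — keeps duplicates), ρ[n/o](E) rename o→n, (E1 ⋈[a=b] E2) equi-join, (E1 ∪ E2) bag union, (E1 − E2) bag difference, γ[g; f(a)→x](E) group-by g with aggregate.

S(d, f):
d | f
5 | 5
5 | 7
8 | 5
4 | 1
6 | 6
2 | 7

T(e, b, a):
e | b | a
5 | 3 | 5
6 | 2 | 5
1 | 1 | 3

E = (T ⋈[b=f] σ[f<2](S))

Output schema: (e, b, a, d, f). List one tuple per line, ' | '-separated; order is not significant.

Stepwise |·|:
  T → 3
  S → 6
  σ[f<2](S) → 1
  (T ⋈[b=f] σ[f<2](S)) → 1

== RESULT ==
e | b | a | d | f
1 | 1 | 3 | 4 | 1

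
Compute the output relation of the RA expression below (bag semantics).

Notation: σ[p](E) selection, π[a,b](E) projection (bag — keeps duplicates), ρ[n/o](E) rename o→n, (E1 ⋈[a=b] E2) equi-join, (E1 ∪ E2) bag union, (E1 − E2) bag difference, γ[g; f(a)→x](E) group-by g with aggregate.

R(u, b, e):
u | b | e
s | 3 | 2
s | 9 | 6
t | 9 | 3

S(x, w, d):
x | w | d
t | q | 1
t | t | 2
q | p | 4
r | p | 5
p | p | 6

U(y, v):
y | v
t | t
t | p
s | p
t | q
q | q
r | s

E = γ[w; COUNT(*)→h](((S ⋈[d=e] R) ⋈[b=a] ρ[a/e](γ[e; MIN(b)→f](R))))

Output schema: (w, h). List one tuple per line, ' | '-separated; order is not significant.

Subexpression sizes:
  S → 5
  R → 3
  (S ⋈[d=e] R) → 2
  R → 3
  γ[e; MIN(b)→f](R) → 3
  ρ[a/e](γ[e; MIN(b)→f](R)) → 3
  ((S ⋈[d=e] R) ⋈[b=a] ρ[a/e](γ[e; MIN(b)→f](R))) → 1
  γ[w; COUNT(*)→h](((S ⋈[d=e] R) ⋈[b=a] ρ[a/e](γ[e; MIN(b)→f](R)))) → 1

== RESULT ==
w | h
t | 1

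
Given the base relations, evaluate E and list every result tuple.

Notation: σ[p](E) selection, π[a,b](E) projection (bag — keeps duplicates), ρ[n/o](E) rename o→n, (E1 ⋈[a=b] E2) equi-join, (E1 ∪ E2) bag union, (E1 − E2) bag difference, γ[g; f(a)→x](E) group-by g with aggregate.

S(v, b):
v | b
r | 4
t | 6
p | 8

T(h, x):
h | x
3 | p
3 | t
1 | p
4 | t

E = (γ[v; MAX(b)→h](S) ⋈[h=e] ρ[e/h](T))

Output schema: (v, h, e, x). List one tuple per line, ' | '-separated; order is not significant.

Subexpression sizes:
  S → 3
  γ[v; MAX(b)→h](S) → 3
  T → 4
  ρ[e/h](T) → 4
  (γ[v; MAX(b)→h](S) ⋈[h=e] ρ[e/h](T)) → 1

== RESULT ==
v | h | e | x
r | 4 | 4 | t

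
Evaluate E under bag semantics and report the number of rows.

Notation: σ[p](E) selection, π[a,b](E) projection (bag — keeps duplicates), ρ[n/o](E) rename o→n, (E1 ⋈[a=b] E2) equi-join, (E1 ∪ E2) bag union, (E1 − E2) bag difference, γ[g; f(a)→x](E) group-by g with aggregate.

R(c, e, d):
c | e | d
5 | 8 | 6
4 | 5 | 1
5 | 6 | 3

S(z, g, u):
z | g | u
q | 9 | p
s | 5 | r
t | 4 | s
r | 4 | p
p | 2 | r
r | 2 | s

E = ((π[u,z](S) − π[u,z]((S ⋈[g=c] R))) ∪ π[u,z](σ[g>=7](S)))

Stepwise |·|:
  S → 6
  π[u,z](S) → 6
  S → 6
  R → 3
  (S ⋈[g=c] R) → 4
  π[u,z]((S ⋈[g=c] R)) → 4
  (π[u,z](S) − π[u,z]((S ⋈[g=c] R))) → 3
  S → 6
  σ[g>=7](S) → 1
  π[u,z](σ[g>=7](S)) → 1
  ((π[u,z](S) − π[u,z]((S ⋈[g=c] R))) ∪ π[u,z](σ[g>=7](S))) → 4

|E| = 4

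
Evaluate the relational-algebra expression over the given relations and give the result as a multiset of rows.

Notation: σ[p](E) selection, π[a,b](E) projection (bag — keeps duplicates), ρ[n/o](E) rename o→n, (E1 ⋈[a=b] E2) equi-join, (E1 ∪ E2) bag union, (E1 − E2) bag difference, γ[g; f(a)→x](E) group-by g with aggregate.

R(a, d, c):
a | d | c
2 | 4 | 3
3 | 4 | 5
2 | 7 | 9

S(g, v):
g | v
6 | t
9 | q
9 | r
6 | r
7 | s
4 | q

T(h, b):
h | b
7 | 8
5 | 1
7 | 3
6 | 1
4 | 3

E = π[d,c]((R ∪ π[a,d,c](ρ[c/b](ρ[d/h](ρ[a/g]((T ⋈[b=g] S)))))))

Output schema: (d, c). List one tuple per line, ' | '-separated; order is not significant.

Stepwise |·|:
  R → 3
  T → 5
  S → 6
  (T ⋈[b=g] S) → 0
  ρ[a/g]((T ⋈[b=g] S)) → 0
  ρ[d/h](ρ[a/g]((T ⋈[b=g] S))) → 0
  ρ[c/b](ρ[d/h](ρ[a/g]((T ⋈[b=g] S)))) → 0
  π[a,d,c](ρ[c/b](ρ[d/h](ρ[a/g]((T ⋈[b=g] S))))) → 0
  (R ∪ π[a,d,c](ρ[c/b](ρ[d/h](ρ[a/g]((T ⋈[b=g] S)))))) → 3
  π[d,c]((R ∪ π[a,d,c](ρ[c/b](ρ[d/h](ρ[a/g]((T ⋈[b=g] S))))))) → 3

== RESULT ==
d | c
4 | 3
4 | 5
7 | 9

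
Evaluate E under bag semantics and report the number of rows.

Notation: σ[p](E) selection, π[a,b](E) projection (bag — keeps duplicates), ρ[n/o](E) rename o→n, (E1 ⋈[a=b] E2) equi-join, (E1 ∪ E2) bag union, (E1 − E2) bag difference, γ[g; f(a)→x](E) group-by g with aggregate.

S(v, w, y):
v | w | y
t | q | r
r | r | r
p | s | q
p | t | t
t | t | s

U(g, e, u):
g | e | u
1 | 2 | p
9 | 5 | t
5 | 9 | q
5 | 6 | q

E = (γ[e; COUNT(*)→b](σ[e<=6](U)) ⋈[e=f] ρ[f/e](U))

Per-node cardinality:
  U → 4
  σ[e<=6](U) → 3
  γ[e; COUNT(*)→b](σ[e<=6](U)) → 3
  U → 4
  ρ[f/e](U) → 4
  (γ[e; COUNT(*)→b](σ[e<=6](U)) ⋈[e=f] ρ[f/e](U)) → 3

|E| = 3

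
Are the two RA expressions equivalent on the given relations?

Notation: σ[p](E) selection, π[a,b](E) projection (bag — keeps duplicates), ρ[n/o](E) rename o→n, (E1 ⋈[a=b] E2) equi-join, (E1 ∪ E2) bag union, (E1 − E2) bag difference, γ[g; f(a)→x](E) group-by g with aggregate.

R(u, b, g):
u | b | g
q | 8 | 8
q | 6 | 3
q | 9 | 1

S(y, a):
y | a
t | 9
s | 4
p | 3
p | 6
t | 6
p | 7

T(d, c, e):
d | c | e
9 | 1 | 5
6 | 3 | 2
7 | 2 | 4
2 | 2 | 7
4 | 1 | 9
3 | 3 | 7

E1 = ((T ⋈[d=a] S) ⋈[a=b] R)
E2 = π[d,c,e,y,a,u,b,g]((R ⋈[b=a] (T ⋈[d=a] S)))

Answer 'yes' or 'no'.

E1 per-node cardinality:
  T → 6
  S → 6
  (T ⋈[d=a] S) → 6
  R → 3
  ((T ⋈[d=a] S) ⋈[a=b] R) → 3
E2 per-node cardinality:
  R → 3
  T → 6
  S → 6
  (T ⋈[d=a] S) → 6
  (R ⋈[b=a] (T ⋈[d=a] S)) → 3
  π[d,c,e,y,a,u,b,g]((R ⋈[b=a] (T ⋈[d=a] S))) → 3

E1 and E2 produce the same multiset:
d | c | e | y | a | u | b | g
6 | 3 | 2 | p | 6 | q | 6 | 3
6 | 3 | 2 | t | 6 | q | 6 | 3
9 | 1 | 5 | t | 9 | q | 9 | 1

yes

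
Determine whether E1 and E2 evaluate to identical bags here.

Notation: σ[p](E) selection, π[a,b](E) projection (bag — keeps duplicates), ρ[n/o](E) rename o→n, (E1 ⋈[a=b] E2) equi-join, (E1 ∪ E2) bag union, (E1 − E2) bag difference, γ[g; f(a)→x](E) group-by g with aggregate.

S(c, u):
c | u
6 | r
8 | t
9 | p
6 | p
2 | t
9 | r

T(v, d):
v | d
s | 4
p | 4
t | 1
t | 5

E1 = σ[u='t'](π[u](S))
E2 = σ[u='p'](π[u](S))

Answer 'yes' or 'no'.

E1 subexpression sizes:
  S → 6
  π[u](S) → 6
  σ[u='t'](π[u](S)) → 2
E2 subexpression sizes:
  S → 6
  π[u](S) → 6
  σ[u='p'](π[u](S)) → 2

E1 result:
u
t
t
E2 result:
u
p
p
Witness: ('p',) appears 0× in E1 but 2× in E2.

no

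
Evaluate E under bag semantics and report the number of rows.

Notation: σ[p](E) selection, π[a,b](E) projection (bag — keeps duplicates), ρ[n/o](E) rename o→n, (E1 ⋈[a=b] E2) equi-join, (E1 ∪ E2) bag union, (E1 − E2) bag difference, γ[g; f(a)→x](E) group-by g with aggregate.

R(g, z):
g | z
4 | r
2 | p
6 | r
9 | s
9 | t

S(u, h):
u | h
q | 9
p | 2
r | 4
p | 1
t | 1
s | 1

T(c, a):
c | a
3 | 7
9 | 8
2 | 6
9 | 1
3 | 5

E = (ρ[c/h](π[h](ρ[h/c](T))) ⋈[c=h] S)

Per-node cardinality:
  T → 5
  ρ[h/c](T) → 5
  π[h](ρ[h/c](T)) → 5
  ρ[c/h](π[h](ρ[h/c](T))) → 5
  S → 6
  (ρ[c/h](π[h](ρ[h/c](T))) ⋈[c=h] S) → 3

|E| = 3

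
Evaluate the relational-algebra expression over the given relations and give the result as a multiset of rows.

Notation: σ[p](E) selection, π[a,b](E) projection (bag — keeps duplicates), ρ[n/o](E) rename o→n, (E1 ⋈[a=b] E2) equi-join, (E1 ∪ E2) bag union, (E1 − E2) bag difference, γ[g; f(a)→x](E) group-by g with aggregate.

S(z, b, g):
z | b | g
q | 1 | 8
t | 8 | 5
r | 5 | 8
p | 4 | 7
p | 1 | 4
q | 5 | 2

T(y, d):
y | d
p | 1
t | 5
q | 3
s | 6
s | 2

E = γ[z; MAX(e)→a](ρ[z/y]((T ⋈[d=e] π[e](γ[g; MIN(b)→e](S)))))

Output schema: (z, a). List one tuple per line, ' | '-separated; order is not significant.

Row counts bottom-up:
  T → 5
  S → 6
  γ[g; MIN(b)→e](S) → 5
  π[e](γ[g; MIN(b)→e](S)) → 5
  (T ⋈[d=e] π[e](γ[g; MIN(b)→e](S))) → 3
  ρ[z/y]((T ⋈[d=e] π[e](γ[g; MIN(b)→e](S)))) → 3
  γ[z; MAX(e)→a](ρ[z/y]((T ⋈[d=e] π[e](γ[g; MIN(b)→e](S))))) → 2

== RESULT ==
z | a
p | 1
t | 5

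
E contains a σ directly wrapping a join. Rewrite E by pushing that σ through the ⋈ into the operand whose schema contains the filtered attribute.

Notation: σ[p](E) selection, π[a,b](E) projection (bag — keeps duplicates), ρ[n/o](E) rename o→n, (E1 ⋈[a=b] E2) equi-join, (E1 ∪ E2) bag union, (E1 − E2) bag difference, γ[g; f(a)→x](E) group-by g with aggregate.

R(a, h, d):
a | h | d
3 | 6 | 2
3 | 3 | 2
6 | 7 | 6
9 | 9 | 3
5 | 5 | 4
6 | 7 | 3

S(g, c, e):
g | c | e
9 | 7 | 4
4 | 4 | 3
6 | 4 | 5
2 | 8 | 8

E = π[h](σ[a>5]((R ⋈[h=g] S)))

σ filters on a, owned by the left side.
E' = π[h]((σ[a>5](R) ⋈[h=g] S))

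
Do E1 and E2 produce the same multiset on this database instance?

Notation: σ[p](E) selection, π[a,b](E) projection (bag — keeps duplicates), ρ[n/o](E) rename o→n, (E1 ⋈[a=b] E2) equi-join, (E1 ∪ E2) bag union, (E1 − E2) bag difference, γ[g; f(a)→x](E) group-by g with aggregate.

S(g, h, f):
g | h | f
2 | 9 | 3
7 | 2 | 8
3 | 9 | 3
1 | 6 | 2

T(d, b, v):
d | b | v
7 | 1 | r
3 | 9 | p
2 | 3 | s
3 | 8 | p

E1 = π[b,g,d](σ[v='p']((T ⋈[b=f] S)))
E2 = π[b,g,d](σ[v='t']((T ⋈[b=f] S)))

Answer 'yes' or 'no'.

E1 stepwise |·|:
  T → 4
  S → 4
  (T ⋈[b=f] S) → 3
  σ[v='p']((T ⋈[b=f] S)) → 1
  π[b,g,d](σ[v='p']((T ⋈[b=f] S))) → 1
E2 stepwise |·|:
  T → 4
  S → 4
  (T ⋈[b=f] S) → 3
  σ[v='t']((T ⋈[b=f] S)) → 0
  π[b,g,d](σ[v='t']((T ⋈[b=f] S))) → 0

E1 result:
b | g | d
8 | 7 | 3
E2 result:
b | g | d
(0 rows)
Witness: (8, 7, 3) appears 1× in E1 but 0× in E2.

no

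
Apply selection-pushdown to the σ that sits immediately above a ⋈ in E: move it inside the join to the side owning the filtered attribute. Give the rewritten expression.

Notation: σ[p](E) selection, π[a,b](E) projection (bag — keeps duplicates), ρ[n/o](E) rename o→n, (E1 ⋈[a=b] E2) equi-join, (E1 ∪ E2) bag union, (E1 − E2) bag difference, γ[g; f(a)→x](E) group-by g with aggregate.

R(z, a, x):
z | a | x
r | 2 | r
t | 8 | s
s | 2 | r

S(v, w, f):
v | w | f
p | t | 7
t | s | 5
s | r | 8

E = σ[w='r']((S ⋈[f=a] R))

σ filters on w, owned by the left side.
E' = (σ[w='r'](S) ⋈[f=a] R)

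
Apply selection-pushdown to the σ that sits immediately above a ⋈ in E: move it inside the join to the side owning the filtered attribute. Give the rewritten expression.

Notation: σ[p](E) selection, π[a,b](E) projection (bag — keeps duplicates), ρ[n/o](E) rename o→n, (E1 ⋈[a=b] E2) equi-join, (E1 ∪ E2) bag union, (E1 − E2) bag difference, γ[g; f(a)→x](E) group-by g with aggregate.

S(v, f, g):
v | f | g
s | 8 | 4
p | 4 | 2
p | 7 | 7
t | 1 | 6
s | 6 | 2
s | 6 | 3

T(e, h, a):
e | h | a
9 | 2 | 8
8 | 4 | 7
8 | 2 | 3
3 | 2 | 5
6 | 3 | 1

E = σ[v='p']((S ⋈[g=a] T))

σ filters on v, owned by the left side.
E' = (σ[v='p'](S) ⋈[g=a] T)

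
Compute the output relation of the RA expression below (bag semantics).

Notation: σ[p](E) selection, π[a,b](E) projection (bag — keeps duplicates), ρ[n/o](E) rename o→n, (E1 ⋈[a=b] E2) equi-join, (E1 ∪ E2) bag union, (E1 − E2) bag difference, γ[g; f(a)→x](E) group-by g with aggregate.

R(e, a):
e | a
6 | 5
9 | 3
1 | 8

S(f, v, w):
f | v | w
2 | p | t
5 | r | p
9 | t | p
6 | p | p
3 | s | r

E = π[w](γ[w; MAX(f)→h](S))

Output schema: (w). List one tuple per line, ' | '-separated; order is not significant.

Subexpression sizes:
  S → 5
  γ[w; MAX(f)→h](S) → 3
  π[w](γ[w; MAX(f)→h](S)) → 3

== RESULT ==
w
p
r
t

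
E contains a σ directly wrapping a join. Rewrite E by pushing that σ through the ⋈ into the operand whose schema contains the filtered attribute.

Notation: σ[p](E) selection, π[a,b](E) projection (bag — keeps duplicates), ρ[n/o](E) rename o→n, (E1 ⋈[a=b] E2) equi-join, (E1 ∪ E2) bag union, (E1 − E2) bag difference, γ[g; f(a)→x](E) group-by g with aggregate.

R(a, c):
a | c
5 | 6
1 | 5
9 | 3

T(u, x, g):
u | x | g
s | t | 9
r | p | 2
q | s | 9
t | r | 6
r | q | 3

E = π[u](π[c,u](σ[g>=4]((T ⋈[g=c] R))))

σ filters on g, owned by the left side.
E' = π[u](π[c,u]((σ[g>=4](T) ⋈[g=c] R)))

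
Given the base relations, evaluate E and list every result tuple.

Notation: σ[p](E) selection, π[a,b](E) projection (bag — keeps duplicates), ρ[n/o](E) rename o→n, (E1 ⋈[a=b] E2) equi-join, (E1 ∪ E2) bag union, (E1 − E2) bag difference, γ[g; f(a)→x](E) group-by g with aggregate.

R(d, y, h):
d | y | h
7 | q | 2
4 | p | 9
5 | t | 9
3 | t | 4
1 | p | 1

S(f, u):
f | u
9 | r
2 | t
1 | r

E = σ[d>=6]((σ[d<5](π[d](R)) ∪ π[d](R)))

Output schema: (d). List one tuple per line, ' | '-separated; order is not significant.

Subexpression sizes:
  R → 5
  π[d](R) → 5
  σ[d<5](π[d](R)) → 3
  R → 5
  π[d](R) → 5
  (σ[d<5](π[d](R)) ∪ π[d](R)) → 8
  σ[d>=6]((σ[d<5](π[d](R)) ∪ π[d](R))) → 1

== RESULT ==
d
7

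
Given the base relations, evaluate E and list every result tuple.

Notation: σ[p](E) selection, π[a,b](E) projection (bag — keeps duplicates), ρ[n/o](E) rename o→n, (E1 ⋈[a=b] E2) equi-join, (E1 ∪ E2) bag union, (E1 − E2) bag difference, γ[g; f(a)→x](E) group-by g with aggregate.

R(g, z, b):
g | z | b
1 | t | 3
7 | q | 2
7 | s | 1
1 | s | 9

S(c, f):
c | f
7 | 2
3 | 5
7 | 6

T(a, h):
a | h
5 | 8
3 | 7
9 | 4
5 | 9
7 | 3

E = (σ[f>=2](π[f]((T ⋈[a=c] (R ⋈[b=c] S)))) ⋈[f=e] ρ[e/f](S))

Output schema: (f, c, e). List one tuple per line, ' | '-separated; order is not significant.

Per-node cardinality:
  T → 5
  R → 4
  S → 3
  (R ⋈[b=c] S) → 1
  (T ⋈[a=c] (R ⋈[b=c] S)) → 1
  π[f]((T ⋈[a=c] (R ⋈[b=c] S))) → 1
  σ[f>=2](π[f]((T ⋈[a=c] (R ⋈[b=c] S)))) → 1
  S → 3
  ρ[e/f](S) → 3
  (σ[f>=2](π[f]((T ⋈[a=c] (R ⋈[b=c] S)))) ⋈[f=e] ρ[e/f](S)) → 1

== RESULT ==
f | c | e
5 | 3 | 5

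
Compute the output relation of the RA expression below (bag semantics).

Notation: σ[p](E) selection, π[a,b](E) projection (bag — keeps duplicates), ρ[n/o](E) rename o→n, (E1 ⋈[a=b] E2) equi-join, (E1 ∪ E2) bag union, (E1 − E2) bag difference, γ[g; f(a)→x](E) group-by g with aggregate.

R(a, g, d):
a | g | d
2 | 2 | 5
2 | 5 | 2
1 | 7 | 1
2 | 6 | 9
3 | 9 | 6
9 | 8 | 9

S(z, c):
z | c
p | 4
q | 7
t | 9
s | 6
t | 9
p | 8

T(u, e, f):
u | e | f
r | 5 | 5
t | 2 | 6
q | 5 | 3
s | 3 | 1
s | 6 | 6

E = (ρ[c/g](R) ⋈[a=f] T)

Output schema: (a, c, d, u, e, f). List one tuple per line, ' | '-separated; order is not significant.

Per-node cardinality:
  R → 6
  ρ[c/g](R) → 6
  T → 5
  (ρ[c/g](R) ⋈[a=f] T) → 2

== RESULT ==
a | c | d | u | e | f
1 | 7 | 1 | s | 3 | 1
3 | 9 | 6 | q | 5 | 3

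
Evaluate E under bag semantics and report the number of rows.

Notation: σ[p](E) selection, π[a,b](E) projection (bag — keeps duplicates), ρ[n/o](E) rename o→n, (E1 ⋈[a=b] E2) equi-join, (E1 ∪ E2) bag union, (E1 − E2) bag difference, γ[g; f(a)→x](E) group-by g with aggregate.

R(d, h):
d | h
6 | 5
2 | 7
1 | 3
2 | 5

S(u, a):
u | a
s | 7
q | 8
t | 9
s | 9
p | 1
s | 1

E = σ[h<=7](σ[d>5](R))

Stepwise |·|:
  R → 4
  σ[d>5](R) → 1
  σ[h<=7](σ[d>5](R)) → 1

|E| = 1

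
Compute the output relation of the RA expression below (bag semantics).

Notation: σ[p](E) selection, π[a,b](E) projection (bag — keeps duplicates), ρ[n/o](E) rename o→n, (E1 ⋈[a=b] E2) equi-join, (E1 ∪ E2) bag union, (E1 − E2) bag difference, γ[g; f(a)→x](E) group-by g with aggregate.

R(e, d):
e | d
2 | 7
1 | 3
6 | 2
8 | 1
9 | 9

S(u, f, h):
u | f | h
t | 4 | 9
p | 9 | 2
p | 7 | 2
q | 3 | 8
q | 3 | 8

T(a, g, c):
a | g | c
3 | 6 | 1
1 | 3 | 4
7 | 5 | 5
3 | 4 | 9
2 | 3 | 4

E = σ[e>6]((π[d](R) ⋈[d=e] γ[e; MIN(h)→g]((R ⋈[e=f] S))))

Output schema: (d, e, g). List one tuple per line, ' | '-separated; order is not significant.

Stepwise |·|:
  R → 5
  π[d](R) → 5
  R → 5
  S → 5
  (R ⋈[e=f] S) → 1
  γ[e; MIN(h)→g]((R ⋈[e=f] S)) → 1
  (π[d](R) ⋈[d=e] γ[e; MIN(h)→g]((R ⋈[e=f] S))) → 1
  σ[e>6]((π[d](R) ⋈[d=e] γ[e; MIN(h)→g]((R ⋈[e=f] S)))) → 1

== RESULT ==
d | e | g
9 | 9 | 2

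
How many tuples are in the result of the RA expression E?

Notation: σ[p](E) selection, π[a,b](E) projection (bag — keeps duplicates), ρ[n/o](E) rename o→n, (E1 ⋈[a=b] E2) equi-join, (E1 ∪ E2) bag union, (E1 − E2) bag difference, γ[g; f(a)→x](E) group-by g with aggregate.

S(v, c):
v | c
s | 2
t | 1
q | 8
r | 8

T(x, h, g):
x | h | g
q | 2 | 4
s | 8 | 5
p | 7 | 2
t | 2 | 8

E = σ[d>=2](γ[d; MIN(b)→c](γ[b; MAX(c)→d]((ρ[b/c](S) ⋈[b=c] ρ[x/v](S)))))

Row counts bottom-up:
  S → 4
  ρ[b/c](S) → 4
  S → 4
  ρ[x/v](S) → 4
  (ρ[b/c](S) ⋈[b=c] ρ[x/v](S)) → 6
  γ[b; MAX(c)→d]((ρ[b/c](S) ⋈[b=c] ρ[x/v](S))) → 3
  γ[d; MIN(b)→c](γ[b; MAX(c)→d]((ρ[b/c](S) ⋈[b=c] ρ[x/v](S)))) → 3
  σ[d>=2](γ[d; MIN(b)→c](γ[b; MAX(c)→d]((ρ[b/c](S) ⋈[b=c] ρ[x/v](S))))) → 2

|E| = 2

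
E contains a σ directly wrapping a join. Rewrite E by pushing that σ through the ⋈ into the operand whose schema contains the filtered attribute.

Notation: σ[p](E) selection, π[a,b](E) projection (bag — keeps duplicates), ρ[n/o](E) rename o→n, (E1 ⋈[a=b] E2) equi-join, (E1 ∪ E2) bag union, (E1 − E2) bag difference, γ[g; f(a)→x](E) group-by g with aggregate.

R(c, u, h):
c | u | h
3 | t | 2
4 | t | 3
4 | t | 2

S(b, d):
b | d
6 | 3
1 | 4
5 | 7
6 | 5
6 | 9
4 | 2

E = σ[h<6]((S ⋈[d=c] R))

σ filters on h, owned by the right side.
E' = (S ⋈[d=c] σ[h<6](R))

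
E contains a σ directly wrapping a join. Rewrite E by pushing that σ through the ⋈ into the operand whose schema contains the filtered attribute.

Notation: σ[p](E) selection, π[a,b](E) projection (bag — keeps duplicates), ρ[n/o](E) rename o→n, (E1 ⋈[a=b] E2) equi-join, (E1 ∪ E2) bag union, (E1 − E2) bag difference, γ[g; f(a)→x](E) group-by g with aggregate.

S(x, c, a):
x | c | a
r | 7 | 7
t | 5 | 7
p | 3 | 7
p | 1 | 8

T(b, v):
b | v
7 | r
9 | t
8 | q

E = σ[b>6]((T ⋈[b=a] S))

σ filters on b, owned by the left side.
E' = (σ[b>6](T) ⋈[b=a] S)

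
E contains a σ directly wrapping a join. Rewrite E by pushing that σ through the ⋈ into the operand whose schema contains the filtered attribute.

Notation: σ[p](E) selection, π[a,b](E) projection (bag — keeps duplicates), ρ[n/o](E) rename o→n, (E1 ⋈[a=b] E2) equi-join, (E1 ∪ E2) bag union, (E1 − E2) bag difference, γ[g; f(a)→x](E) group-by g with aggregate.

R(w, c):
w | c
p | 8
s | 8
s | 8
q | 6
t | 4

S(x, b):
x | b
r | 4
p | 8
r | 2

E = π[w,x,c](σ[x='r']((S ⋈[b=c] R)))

σ filters on x, owned by the left side.
E' = π[w,x,c]((σ[x='r'](S) ⋈[b=c] R))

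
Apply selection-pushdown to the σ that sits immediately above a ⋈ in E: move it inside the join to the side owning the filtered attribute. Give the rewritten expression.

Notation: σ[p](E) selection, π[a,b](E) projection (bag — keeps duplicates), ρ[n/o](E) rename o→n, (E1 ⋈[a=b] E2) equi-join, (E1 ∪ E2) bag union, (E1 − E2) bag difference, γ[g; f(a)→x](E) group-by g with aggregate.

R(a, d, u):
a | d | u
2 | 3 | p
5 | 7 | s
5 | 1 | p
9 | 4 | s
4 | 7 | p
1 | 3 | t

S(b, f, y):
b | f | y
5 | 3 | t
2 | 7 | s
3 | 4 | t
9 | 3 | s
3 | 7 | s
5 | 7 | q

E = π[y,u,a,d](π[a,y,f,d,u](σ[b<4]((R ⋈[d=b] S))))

σ filters on b, owned by the right side.
E' = π[y,u,a,d](π[a,y,f,d,u]((R ⋈[d=b] σ[b<4](S))))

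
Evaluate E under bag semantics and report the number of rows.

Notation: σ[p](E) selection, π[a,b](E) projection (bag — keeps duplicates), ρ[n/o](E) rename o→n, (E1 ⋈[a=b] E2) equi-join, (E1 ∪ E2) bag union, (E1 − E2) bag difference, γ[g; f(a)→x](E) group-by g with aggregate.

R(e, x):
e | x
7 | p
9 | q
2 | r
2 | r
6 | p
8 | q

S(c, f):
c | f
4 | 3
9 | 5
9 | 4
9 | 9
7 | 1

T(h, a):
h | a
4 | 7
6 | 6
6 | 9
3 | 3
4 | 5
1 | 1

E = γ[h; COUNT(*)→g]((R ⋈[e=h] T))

Stepwise |·|:
  R → 6
  T → 6
  (R ⋈[e=h] T) → 2
  γ[h; COUNT(*)→g]((R ⋈[e=h] T)) → 1

|E| = 1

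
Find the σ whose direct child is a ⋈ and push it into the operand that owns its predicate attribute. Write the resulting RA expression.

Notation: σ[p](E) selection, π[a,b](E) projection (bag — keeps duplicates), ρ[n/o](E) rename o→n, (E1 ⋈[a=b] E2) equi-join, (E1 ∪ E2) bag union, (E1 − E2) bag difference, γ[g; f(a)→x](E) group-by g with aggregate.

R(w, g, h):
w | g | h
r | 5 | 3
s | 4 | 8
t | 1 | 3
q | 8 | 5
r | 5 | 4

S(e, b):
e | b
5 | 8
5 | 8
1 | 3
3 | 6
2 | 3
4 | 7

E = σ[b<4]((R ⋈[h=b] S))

σ filters on b, owned by the right side.
E' = (R ⋈[h=b] σ[b<4](S))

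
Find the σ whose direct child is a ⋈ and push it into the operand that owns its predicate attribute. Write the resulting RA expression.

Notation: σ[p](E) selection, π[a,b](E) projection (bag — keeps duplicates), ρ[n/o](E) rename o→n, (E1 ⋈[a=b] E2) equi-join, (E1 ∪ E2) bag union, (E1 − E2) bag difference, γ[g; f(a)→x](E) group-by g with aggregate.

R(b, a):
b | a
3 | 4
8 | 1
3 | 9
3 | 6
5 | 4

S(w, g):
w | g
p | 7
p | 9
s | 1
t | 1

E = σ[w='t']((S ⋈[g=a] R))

σ filters on w, owned by the left side.
E' = (σ[w='t'](S) ⋈[g=a] R)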